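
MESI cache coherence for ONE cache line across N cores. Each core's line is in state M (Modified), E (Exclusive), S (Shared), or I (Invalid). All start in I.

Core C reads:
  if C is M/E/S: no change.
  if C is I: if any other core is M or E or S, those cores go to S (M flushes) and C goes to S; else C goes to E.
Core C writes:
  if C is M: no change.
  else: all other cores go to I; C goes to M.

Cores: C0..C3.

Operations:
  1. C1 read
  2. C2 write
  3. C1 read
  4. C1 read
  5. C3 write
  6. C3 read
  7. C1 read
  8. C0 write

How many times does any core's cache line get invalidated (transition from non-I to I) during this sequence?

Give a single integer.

Op 1: C1 read [C1 read from I: no other sharers -> C1=E (exclusive)] -> [I,E,I,I] (invalidations this op: 0; running total: 0)
Op 2: C2 write [C2 write: invalidate ['C1=E'] -> C2=M] -> [I,I,M,I] (invalidations this op: 1; running total: 1)
Op 3: C1 read [C1 read from I: others=['C2=M'] -> C1=S, others downsized to S] -> [I,S,S,I] (invalidations this op: 0; running total: 1)
Op 4: C1 read [C1 read: already in S, no change] -> [I,S,S,I] (invalidations this op: 0; running total: 1)
Op 5: C3 write [C3 write: invalidate ['C1=S', 'C2=S'] -> C3=M] -> [I,I,I,M] (invalidations this op: 2; running total: 3)
Op 6: C3 read [C3 read: already in M, no change] -> [I,I,I,M] (invalidations this op: 0; running total: 3)
Op 7: C1 read [C1 read from I: others=['C3=M'] -> C1=S, others downsized to S] -> [I,S,I,S] (invalidations this op: 0; running total: 3)
Op 8: C0 write [C0 write: invalidate ['C1=S', 'C3=S'] -> C0=M] -> [M,I,I,I] (invalidations this op: 2; running total: 5)

Answer: 5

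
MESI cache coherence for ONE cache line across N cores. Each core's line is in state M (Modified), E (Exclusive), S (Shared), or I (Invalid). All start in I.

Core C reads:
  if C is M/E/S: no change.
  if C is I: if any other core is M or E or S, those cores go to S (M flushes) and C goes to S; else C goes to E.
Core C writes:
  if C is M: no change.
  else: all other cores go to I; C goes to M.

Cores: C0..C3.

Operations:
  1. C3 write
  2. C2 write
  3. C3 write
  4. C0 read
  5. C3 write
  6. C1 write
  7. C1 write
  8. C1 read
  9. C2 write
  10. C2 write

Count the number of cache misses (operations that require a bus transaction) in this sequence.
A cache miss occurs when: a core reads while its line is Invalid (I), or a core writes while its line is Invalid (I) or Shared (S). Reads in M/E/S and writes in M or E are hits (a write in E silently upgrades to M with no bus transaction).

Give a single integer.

Answer: 7

Derivation:
Op 1: C3 write [C3 write: invalidate none -> C3=M] -> [I,I,I,M] [MISS #1: write from I]
Op 2: C2 write [C2 write: invalidate ['C3=M'] -> C2=M] -> [I,I,M,I] [MISS #2: write from I]
Op 3: C3 write [C3 write: invalidate ['C2=M'] -> C3=M] -> [I,I,I,M] [MISS #3: write from I]
Op 4: C0 read [C0 read from I: others=['C3=M'] -> C0=S, others downsized to S] -> [S,I,I,S] [MISS #4: read from I]
Op 5: C3 write [C3 write: invalidate ['C0=S'] -> C3=M] -> [I,I,I,M] [MISS #5: write from S]
Op 6: C1 write [C1 write: invalidate ['C3=M'] -> C1=M] -> [I,M,I,I] [MISS #6: write from I]
Op 7: C1 write [C1 write: already M (modified), no change] -> [I,M,I,I] [hit: write from M]
Op 8: C1 read [C1 read: already in M, no change] -> [I,M,I,I] [hit: read from M]
Op 9: C2 write [C2 write: invalidate ['C1=M'] -> C2=M] -> [I,I,M,I] [MISS #7: write from I]
Op 10: C2 write [C2 write: already M (modified), no change] -> [I,I,M,I] [hit: write from M]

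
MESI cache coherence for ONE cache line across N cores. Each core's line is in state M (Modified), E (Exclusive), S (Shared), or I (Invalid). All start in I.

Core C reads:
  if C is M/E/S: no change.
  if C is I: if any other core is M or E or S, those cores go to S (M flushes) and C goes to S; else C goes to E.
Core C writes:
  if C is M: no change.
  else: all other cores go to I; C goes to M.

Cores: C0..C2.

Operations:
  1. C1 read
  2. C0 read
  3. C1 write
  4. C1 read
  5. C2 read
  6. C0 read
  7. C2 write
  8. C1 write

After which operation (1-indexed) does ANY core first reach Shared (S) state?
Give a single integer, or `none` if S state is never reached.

Answer: 2

Derivation:
Op 1: C1 read [C1 read from I: no other sharers -> C1=E (exclusive)] -> [I,E,I]
Op 2: C0 read [C0 read from I: others=['C1=E'] -> C0=S, others downsized to S] -> [S,S,I]
  -> First S state at op 2; remaining ops need not be traced.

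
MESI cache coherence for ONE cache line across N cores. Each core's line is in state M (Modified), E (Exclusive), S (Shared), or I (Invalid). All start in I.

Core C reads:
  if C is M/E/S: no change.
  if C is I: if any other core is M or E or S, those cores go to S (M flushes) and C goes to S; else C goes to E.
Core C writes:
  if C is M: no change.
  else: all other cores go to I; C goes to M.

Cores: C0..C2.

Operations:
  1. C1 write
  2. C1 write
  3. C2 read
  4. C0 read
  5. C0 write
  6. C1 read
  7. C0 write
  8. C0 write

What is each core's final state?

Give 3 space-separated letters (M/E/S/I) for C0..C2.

Answer: M I I

Derivation:
Op 1: C1 write [C1 write: invalidate none -> C1=M] -> [I,M,I]
Op 2: C1 write [C1 write: already M (modified), no change] -> [I,M,I]
Op 3: C2 read [C2 read from I: others=['C1=M'] -> C2=S, others downsized to S] -> [I,S,S]
Op 4: C0 read [C0 read from I: others=['C1=S', 'C2=S'] -> C0=S, others downsized to S] -> [S,S,S]
Op 5: C0 write [C0 write: invalidate ['C1=S', 'C2=S'] -> C0=M] -> [M,I,I]
Op 6: C1 read [C1 read from I: others=['C0=M'] -> C1=S, others downsized to S] -> [S,S,I]
Op 7: C0 write [C0 write: invalidate ['C1=S'] -> C0=M] -> [M,I,I]
Op 8: C0 write [C0 write: already M (modified), no change] -> [M,I,I]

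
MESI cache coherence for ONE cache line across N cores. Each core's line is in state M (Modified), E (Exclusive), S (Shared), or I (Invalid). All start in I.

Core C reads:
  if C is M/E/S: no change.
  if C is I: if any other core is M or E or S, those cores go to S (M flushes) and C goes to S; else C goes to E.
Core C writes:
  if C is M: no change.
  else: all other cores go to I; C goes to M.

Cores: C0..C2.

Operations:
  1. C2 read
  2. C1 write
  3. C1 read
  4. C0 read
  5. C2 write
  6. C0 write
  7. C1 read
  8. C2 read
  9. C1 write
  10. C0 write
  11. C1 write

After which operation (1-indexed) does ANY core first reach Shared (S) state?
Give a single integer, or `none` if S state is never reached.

Op 1: C2 read [C2 read from I: no other sharers -> C2=E (exclusive)] -> [I,I,E]
Op 2: C1 write [C1 write: invalidate ['C2=E'] -> C1=M] -> [I,M,I]
Op 3: C1 read [C1 read: already in M, no change] -> [I,M,I]
Op 4: C0 read [C0 read from I: others=['C1=M'] -> C0=S, others downsized to S] -> [S,S,I]
  -> First S state at op 4; remaining ops need not be traced.

Answer: 4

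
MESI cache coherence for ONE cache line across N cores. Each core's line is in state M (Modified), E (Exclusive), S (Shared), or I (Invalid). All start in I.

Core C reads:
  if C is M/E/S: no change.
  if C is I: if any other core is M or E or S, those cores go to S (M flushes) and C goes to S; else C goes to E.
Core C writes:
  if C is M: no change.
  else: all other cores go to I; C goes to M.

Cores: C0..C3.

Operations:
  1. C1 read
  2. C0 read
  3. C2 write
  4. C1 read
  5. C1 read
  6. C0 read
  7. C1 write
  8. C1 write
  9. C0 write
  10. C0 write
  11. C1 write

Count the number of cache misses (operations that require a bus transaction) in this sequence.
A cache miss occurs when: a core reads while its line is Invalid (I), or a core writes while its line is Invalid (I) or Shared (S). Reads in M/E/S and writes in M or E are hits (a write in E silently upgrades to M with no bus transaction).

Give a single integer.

Op 1: C1 read [C1 read from I: no other sharers -> C1=E (exclusive)] -> [I,E,I,I] [MISS #1: read from I]
Op 2: C0 read [C0 read from I: others=['C1=E'] -> C0=S, others downsized to S] -> [S,S,I,I] [MISS #2: read from I]
Op 3: C2 write [C2 write: invalidate ['C0=S', 'C1=S'] -> C2=M] -> [I,I,M,I] [MISS #3: write from I]
Op 4: C1 read [C1 read from I: others=['C2=M'] -> C1=S, others downsized to S] -> [I,S,S,I] [MISS #4: read from I]
Op 5: C1 read [C1 read: already in S, no change] -> [I,S,S,I] [hit: read from S]
Op 6: C0 read [C0 read from I: others=['C1=S', 'C2=S'] -> C0=S, others downsized to S] -> [S,S,S,I] [MISS #5: read from I]
Op 7: C1 write [C1 write: invalidate ['C0=S', 'C2=S'] -> C1=M] -> [I,M,I,I] [MISS #6: write from S]
Op 8: C1 write [C1 write: already M (modified), no change] -> [I,M,I,I] [hit: write from M]
Op 9: C0 write [C0 write: invalidate ['C1=M'] -> C0=M] -> [M,I,I,I] [MISS #7: write from I]
Op 10: C0 write [C0 write: already M (modified), no change] -> [M,I,I,I] [hit: write from M]
Op 11: C1 write [C1 write: invalidate ['C0=M'] -> C1=M] -> [I,M,I,I] [MISS #8: write from I]

Answer: 8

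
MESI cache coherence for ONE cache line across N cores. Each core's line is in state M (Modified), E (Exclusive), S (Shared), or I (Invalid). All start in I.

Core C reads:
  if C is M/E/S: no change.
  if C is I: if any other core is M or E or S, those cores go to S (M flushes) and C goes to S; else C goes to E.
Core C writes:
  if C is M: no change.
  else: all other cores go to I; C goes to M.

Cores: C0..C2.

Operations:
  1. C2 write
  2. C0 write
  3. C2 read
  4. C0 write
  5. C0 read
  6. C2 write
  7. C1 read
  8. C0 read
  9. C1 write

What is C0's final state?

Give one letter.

Op 1: C2 write [C2 write: invalidate none -> C2=M] -> [I,I,M]
Op 2: C0 write [C0 write: invalidate ['C2=M'] -> C0=M] -> [M,I,I]
Op 3: C2 read [C2 read from I: others=['C0=M'] -> C2=S, others downsized to S] -> [S,I,S]
Op 4: C0 write [C0 write: invalidate ['C2=S'] -> C0=M] -> [M,I,I]
Op 5: C0 read [C0 read: already in M, no change] -> [M,I,I]
Op 6: C2 write [C2 write: invalidate ['C0=M'] -> C2=M] -> [I,I,M]
Op 7: C1 read [C1 read from I: others=['C2=M'] -> C1=S, others downsized to S] -> [I,S,S]
Op 8: C0 read [C0 read from I: others=['C1=S', 'C2=S'] -> C0=S, others downsized to S] -> [S,S,S]
Op 9: C1 write [C1 write: invalidate ['C0=S', 'C2=S'] -> C1=M] -> [I,M,I]

Answer: I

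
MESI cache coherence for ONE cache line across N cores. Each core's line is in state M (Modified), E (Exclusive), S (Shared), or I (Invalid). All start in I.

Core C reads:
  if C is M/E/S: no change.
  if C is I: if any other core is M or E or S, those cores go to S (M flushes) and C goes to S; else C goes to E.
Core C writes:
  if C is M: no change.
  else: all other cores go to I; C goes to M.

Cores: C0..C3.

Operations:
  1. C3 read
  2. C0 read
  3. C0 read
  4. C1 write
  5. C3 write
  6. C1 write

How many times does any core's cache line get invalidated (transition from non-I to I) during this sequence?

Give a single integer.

Answer: 4

Derivation:
Op 1: C3 read [C3 read from I: no other sharers -> C3=E (exclusive)] -> [I,I,I,E] (invalidations this op: 0; running total: 0)
Op 2: C0 read [C0 read from I: others=['C3=E'] -> C0=S, others downsized to S] -> [S,I,I,S] (invalidations this op: 0; running total: 0)
Op 3: C0 read [C0 read: already in S, no change] -> [S,I,I,S] (invalidations this op: 0; running total: 0)
Op 4: C1 write [C1 write: invalidate ['C0=S', 'C3=S'] -> C1=M] -> [I,M,I,I] (invalidations this op: 2; running total: 2)
Op 5: C3 write [C3 write: invalidate ['C1=M'] -> C3=M] -> [I,I,I,M] (invalidations this op: 1; running total: 3)
Op 6: C1 write [C1 write: invalidate ['C3=M'] -> C1=M] -> [I,M,I,I] (invalidations this op: 1; running total: 4)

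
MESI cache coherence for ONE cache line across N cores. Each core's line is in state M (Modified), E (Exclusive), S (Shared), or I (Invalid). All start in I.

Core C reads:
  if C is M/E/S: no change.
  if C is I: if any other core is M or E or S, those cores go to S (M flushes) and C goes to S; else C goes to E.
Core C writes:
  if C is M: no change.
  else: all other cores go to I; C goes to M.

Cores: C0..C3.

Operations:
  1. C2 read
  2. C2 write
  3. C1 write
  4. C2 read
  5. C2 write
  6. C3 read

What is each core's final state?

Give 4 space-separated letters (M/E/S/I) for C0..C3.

Op 1: C2 read [C2 read from I: no other sharers -> C2=E (exclusive)] -> [I,I,E,I]
Op 2: C2 write [C2 write: invalidate none -> C2=M] -> [I,I,M,I]
Op 3: C1 write [C1 write: invalidate ['C2=M'] -> C1=M] -> [I,M,I,I]
Op 4: C2 read [C2 read from I: others=['C1=M'] -> C2=S, others downsized to S] -> [I,S,S,I]
Op 5: C2 write [C2 write: invalidate ['C1=S'] -> C2=M] -> [I,I,M,I]
Op 6: C3 read [C3 read from I: others=['C2=M'] -> C3=S, others downsized to S] -> [I,I,S,S]

Answer: I I S S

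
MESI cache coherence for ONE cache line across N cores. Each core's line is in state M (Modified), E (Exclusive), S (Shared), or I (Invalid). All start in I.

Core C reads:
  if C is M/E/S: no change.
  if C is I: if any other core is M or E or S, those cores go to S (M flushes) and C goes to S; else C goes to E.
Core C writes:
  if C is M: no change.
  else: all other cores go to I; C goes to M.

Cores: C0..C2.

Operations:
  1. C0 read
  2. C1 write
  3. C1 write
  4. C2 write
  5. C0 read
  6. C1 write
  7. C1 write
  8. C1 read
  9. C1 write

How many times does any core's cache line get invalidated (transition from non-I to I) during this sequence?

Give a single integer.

Answer: 4

Derivation:
Op 1: C0 read [C0 read from I: no other sharers -> C0=E (exclusive)] -> [E,I,I] (invalidations this op: 0; running total: 0)
Op 2: C1 write [C1 write: invalidate ['C0=E'] -> C1=M] -> [I,M,I] (invalidations this op: 1; running total: 1)
Op 3: C1 write [C1 write: already M (modified), no change] -> [I,M,I] (invalidations this op: 0; running total: 1)
Op 4: C2 write [C2 write: invalidate ['C1=M'] -> C2=M] -> [I,I,M] (invalidations this op: 1; running total: 2)
Op 5: C0 read [C0 read from I: others=['C2=M'] -> C0=S, others downsized to S] -> [S,I,S] (invalidations this op: 0; running total: 2)
Op 6: C1 write [C1 write: invalidate ['C0=S', 'C2=S'] -> C1=M] -> [I,M,I] (invalidations this op: 2; running total: 4)
Op 7: C1 write [C1 write: already M (modified), no change] -> [I,M,I] (invalidations this op: 0; running total: 4)
Op 8: C1 read [C1 read: already in M, no change] -> [I,M,I] (invalidations this op: 0; running total: 4)
Op 9: C1 write [C1 write: already M (modified), no change] -> [I,M,I] (invalidations this op: 0; running total: 4)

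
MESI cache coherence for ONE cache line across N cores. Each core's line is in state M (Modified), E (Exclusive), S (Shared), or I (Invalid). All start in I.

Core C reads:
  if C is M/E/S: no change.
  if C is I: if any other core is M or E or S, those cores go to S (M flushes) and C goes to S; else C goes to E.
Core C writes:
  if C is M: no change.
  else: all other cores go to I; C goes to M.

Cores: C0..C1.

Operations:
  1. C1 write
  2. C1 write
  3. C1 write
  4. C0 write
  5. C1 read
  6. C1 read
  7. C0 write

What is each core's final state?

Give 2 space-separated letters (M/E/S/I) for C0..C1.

Op 1: C1 write [C1 write: invalidate none -> C1=M] -> [I,M]
Op 2: C1 write [C1 write: already M (modified), no change] -> [I,M]
Op 3: C1 write [C1 write: already M (modified), no change] -> [I,M]
Op 4: C0 write [C0 write: invalidate ['C1=M'] -> C0=M] -> [M,I]
Op 5: C1 read [C1 read from I: others=['C0=M'] -> C1=S, others downsized to S] -> [S,S]
Op 6: C1 read [C1 read: already in S, no change] -> [S,S]
Op 7: C0 write [C0 write: invalidate ['C1=S'] -> C0=M] -> [M,I]

Answer: M I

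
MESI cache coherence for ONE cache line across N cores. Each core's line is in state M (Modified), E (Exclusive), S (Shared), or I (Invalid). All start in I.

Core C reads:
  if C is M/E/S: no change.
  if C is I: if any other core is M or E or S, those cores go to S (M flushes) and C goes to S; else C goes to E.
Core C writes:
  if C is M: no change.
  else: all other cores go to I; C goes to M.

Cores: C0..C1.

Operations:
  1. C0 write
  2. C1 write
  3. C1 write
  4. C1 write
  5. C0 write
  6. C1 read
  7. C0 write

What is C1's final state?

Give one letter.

Op 1: C0 write [C0 write: invalidate none -> C0=M] -> [M,I]
Op 2: C1 write [C1 write: invalidate ['C0=M'] -> C1=M] -> [I,M]
Op 3: C1 write [C1 write: already M (modified), no change] -> [I,M]
Op 4: C1 write [C1 write: already M (modified), no change] -> [I,M]
Op 5: C0 write [C0 write: invalidate ['C1=M'] -> C0=M] -> [M,I]
Op 6: C1 read [C1 read from I: others=['C0=M'] -> C1=S, others downsized to S] -> [S,S]
Op 7: C0 write [C0 write: invalidate ['C1=S'] -> C0=M] -> [M,I]

Answer: I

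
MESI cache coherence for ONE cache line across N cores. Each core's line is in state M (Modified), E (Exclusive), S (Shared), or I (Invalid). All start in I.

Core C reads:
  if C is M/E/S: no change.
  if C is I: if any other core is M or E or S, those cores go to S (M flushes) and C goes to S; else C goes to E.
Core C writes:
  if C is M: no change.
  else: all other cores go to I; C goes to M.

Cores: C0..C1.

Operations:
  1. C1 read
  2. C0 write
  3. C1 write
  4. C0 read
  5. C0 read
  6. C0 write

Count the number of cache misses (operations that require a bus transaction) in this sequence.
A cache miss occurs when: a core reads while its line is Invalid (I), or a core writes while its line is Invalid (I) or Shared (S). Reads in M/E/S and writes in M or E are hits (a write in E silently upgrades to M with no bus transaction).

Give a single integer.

Answer: 5

Derivation:
Op 1: C1 read [C1 read from I: no other sharers -> C1=E (exclusive)] -> [I,E] [MISS #1: read from I]
Op 2: C0 write [C0 write: invalidate ['C1=E'] -> C0=M] -> [M,I] [MISS #2: write from I]
Op 3: C1 write [C1 write: invalidate ['C0=M'] -> C1=M] -> [I,M] [MISS #3: write from I]
Op 4: C0 read [C0 read from I: others=['C1=M'] -> C0=S, others downsized to S] -> [S,S] [MISS #4: read from I]
Op 5: C0 read [C0 read: already in S, no change] -> [S,S] [hit: read from S]
Op 6: C0 write [C0 write: invalidate ['C1=S'] -> C0=M] -> [M,I] [MISS #5: write from S]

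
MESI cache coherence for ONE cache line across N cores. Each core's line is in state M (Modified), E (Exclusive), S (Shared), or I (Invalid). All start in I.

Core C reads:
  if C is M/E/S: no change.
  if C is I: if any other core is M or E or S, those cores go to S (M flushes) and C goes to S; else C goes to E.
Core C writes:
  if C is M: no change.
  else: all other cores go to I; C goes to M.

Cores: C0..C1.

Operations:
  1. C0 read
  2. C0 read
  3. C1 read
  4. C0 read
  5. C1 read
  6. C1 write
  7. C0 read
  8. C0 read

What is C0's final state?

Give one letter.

Op 1: C0 read [C0 read from I: no other sharers -> C0=E (exclusive)] -> [E,I]
Op 2: C0 read [C0 read: already in E, no change] -> [E,I]
Op 3: C1 read [C1 read from I: others=['C0=E'] -> C1=S, others downsized to S] -> [S,S]
Op 4: C0 read [C0 read: already in S, no change] -> [S,S]
Op 5: C1 read [C1 read: already in S, no change] -> [S,S]
Op 6: C1 write [C1 write: invalidate ['C0=S'] -> C1=M] -> [I,M]
Op 7: C0 read [C0 read from I: others=['C1=M'] -> C0=S, others downsized to S] -> [S,S]
Op 8: C0 read [C0 read: already in S, no change] -> [S,S]

Answer: S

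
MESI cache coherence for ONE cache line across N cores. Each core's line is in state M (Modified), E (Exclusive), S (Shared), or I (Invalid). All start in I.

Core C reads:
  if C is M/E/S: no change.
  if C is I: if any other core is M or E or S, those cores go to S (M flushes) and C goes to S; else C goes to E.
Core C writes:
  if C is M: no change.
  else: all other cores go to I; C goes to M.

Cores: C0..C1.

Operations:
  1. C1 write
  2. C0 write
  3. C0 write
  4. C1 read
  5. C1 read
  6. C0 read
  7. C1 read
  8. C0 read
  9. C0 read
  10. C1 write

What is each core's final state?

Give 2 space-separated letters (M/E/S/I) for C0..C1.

Op 1: C1 write [C1 write: invalidate none -> C1=M] -> [I,M]
Op 2: C0 write [C0 write: invalidate ['C1=M'] -> C0=M] -> [M,I]
Op 3: C0 write [C0 write: already M (modified), no change] -> [M,I]
Op 4: C1 read [C1 read from I: others=['C0=M'] -> C1=S, others downsized to S] -> [S,S]
Op 5: C1 read [C1 read: already in S, no change] -> [S,S]
Op 6: C0 read [C0 read: already in S, no change] -> [S,S]
Op 7: C1 read [C1 read: already in S, no change] -> [S,S]
Op 8: C0 read [C0 read: already in S, no change] -> [S,S]
Op 9: C0 read [C0 read: already in S, no change] -> [S,S]
Op 10: C1 write [C1 write: invalidate ['C0=S'] -> C1=M] -> [I,M]

Answer: I M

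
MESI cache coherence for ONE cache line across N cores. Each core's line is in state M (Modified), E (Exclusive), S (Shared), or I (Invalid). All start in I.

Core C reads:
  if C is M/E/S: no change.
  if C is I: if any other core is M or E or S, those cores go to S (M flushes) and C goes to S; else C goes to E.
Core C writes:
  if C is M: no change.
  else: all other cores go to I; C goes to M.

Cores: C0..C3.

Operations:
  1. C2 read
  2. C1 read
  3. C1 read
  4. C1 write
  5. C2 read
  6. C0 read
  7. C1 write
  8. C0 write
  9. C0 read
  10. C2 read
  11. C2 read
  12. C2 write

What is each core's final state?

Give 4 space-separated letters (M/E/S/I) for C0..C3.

Answer: I I M I

Derivation:
Op 1: C2 read [C2 read from I: no other sharers -> C2=E (exclusive)] -> [I,I,E,I]
Op 2: C1 read [C1 read from I: others=['C2=E'] -> C1=S, others downsized to S] -> [I,S,S,I]
Op 3: C1 read [C1 read: already in S, no change] -> [I,S,S,I]
Op 4: C1 write [C1 write: invalidate ['C2=S'] -> C1=M] -> [I,M,I,I]
Op 5: C2 read [C2 read from I: others=['C1=M'] -> C2=S, others downsized to S] -> [I,S,S,I]
Op 6: C0 read [C0 read from I: others=['C1=S', 'C2=S'] -> C0=S, others downsized to S] -> [S,S,S,I]
Op 7: C1 write [C1 write: invalidate ['C0=S', 'C2=S'] -> C1=M] -> [I,M,I,I]
Op 8: C0 write [C0 write: invalidate ['C1=M'] -> C0=M] -> [M,I,I,I]
Op 9: C0 read [C0 read: already in M, no change] -> [M,I,I,I]
Op 10: C2 read [C2 read from I: others=['C0=M'] -> C2=S, others downsized to S] -> [S,I,S,I]
Op 11: C2 read [C2 read: already in S, no change] -> [S,I,S,I]
Op 12: C2 write [C2 write: invalidate ['C0=S'] -> C2=M] -> [I,I,M,I]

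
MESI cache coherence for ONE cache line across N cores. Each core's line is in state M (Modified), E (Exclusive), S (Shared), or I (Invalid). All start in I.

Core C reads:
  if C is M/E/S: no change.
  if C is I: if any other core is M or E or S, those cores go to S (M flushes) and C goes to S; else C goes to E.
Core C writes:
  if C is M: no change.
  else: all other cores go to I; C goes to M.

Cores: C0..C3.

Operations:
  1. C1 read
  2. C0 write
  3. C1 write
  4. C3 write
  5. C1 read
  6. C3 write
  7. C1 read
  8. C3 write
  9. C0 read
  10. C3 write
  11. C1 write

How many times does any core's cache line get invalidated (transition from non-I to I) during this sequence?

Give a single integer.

Op 1: C1 read [C1 read from I: no other sharers -> C1=E (exclusive)] -> [I,E,I,I] (invalidations this op: 0; running total: 0)
Op 2: C0 write [C0 write: invalidate ['C1=E'] -> C0=M] -> [M,I,I,I] (invalidations this op: 1; running total: 1)
Op 3: C1 write [C1 write: invalidate ['C0=M'] -> C1=M] -> [I,M,I,I] (invalidations this op: 1; running total: 2)
Op 4: C3 write [C3 write: invalidate ['C1=M'] -> C3=M] -> [I,I,I,M] (invalidations this op: 1; running total: 3)
Op 5: C1 read [C1 read from I: others=['C3=M'] -> C1=S, others downsized to S] -> [I,S,I,S] (invalidations this op: 0; running total: 3)
Op 6: C3 write [C3 write: invalidate ['C1=S'] -> C3=M] -> [I,I,I,M] (invalidations this op: 1; running total: 4)
Op 7: C1 read [C1 read from I: others=['C3=M'] -> C1=S, others downsized to S] -> [I,S,I,S] (invalidations this op: 0; running total: 4)
Op 8: C3 write [C3 write: invalidate ['C1=S'] -> C3=M] -> [I,I,I,M] (invalidations this op: 1; running total: 5)
Op 9: C0 read [C0 read from I: others=['C3=M'] -> C0=S, others downsized to S] -> [S,I,I,S] (invalidations this op: 0; running total: 5)
Op 10: C3 write [C3 write: invalidate ['C0=S'] -> C3=M] -> [I,I,I,M] (invalidations this op: 1; running total: 6)
Op 11: C1 write [C1 write: invalidate ['C3=M'] -> C1=M] -> [I,M,I,I] (invalidations this op: 1; running total: 7)

Answer: 7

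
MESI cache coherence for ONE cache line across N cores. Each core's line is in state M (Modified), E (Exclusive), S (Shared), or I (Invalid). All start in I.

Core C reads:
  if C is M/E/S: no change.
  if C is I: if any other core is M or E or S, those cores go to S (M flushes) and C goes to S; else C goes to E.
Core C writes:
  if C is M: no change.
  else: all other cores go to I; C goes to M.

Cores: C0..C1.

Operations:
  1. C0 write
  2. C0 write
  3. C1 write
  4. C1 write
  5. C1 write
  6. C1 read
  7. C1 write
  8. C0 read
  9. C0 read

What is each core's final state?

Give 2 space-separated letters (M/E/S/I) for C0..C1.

Answer: S S

Derivation:
Op 1: C0 write [C0 write: invalidate none -> C0=M] -> [M,I]
Op 2: C0 write [C0 write: already M (modified), no change] -> [M,I]
Op 3: C1 write [C1 write: invalidate ['C0=M'] -> C1=M] -> [I,M]
Op 4: C1 write [C1 write: already M (modified), no change] -> [I,M]
Op 5: C1 write [C1 write: already M (modified), no change] -> [I,M]
Op 6: C1 read [C1 read: already in M, no change] -> [I,M]
Op 7: C1 write [C1 write: already M (modified), no change] -> [I,M]
Op 8: C0 read [C0 read from I: others=['C1=M'] -> C0=S, others downsized to S] -> [S,S]
Op 9: C0 read [C0 read: already in S, no change] -> [S,S]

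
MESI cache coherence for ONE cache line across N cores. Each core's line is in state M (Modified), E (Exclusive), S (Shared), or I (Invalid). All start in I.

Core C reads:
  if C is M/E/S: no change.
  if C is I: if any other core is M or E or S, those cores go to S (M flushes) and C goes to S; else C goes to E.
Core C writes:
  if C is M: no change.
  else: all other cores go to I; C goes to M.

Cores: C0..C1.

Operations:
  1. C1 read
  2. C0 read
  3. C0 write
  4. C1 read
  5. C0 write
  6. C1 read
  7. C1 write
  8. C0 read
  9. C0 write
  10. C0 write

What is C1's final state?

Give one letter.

Op 1: C1 read [C1 read from I: no other sharers -> C1=E (exclusive)] -> [I,E]
Op 2: C0 read [C0 read from I: others=['C1=E'] -> C0=S, others downsized to S] -> [S,S]
Op 3: C0 write [C0 write: invalidate ['C1=S'] -> C0=M] -> [M,I]
Op 4: C1 read [C1 read from I: others=['C0=M'] -> C1=S, others downsized to S] -> [S,S]
Op 5: C0 write [C0 write: invalidate ['C1=S'] -> C0=M] -> [M,I]
Op 6: C1 read [C1 read from I: others=['C0=M'] -> C1=S, others downsized to S] -> [S,S]
Op 7: C1 write [C1 write: invalidate ['C0=S'] -> C1=M] -> [I,M]
Op 8: C0 read [C0 read from I: others=['C1=M'] -> C0=S, others downsized to S] -> [S,S]
Op 9: C0 write [C0 write: invalidate ['C1=S'] -> C0=M] -> [M,I]
Op 10: C0 write [C0 write: already M (modified), no change] -> [M,I]

Answer: I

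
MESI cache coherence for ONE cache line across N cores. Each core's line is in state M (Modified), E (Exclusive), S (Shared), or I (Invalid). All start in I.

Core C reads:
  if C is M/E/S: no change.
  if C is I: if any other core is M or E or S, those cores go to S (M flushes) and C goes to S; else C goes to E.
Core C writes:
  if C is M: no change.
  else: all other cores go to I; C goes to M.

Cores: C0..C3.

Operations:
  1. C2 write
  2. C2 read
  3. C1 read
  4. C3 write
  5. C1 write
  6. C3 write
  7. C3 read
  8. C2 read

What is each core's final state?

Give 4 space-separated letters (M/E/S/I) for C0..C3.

Answer: I I S S

Derivation:
Op 1: C2 write [C2 write: invalidate none -> C2=M] -> [I,I,M,I]
Op 2: C2 read [C2 read: already in M, no change] -> [I,I,M,I]
Op 3: C1 read [C1 read from I: others=['C2=M'] -> C1=S, others downsized to S] -> [I,S,S,I]
Op 4: C3 write [C3 write: invalidate ['C1=S', 'C2=S'] -> C3=M] -> [I,I,I,M]
Op 5: C1 write [C1 write: invalidate ['C3=M'] -> C1=M] -> [I,M,I,I]
Op 6: C3 write [C3 write: invalidate ['C1=M'] -> C3=M] -> [I,I,I,M]
Op 7: C3 read [C3 read: already in M, no change] -> [I,I,I,M]
Op 8: C2 read [C2 read from I: others=['C3=M'] -> C2=S, others downsized to S] -> [I,I,S,S]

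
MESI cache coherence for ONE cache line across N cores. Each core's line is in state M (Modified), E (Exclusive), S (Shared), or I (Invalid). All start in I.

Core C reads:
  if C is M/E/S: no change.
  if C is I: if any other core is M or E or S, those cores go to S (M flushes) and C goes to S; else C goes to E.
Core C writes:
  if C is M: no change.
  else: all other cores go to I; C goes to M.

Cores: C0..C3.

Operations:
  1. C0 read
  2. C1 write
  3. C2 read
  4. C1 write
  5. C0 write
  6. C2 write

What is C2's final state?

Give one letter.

Op 1: C0 read [C0 read from I: no other sharers -> C0=E (exclusive)] -> [E,I,I,I]
Op 2: C1 write [C1 write: invalidate ['C0=E'] -> C1=M] -> [I,M,I,I]
Op 3: C2 read [C2 read from I: others=['C1=M'] -> C2=S, others downsized to S] -> [I,S,S,I]
Op 4: C1 write [C1 write: invalidate ['C2=S'] -> C1=M] -> [I,M,I,I]
Op 5: C0 write [C0 write: invalidate ['C1=M'] -> C0=M] -> [M,I,I,I]
Op 6: C2 write [C2 write: invalidate ['C0=M'] -> C2=M] -> [I,I,M,I]

Answer: M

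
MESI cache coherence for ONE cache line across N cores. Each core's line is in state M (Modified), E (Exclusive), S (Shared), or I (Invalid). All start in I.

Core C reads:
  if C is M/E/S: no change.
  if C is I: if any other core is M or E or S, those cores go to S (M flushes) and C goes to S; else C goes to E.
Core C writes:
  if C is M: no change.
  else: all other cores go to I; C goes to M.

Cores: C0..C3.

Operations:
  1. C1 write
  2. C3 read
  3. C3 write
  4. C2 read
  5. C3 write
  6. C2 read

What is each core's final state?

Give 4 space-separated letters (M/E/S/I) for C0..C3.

Op 1: C1 write [C1 write: invalidate none -> C1=M] -> [I,M,I,I]
Op 2: C3 read [C3 read from I: others=['C1=M'] -> C3=S, others downsized to S] -> [I,S,I,S]
Op 3: C3 write [C3 write: invalidate ['C1=S'] -> C3=M] -> [I,I,I,M]
Op 4: C2 read [C2 read from I: others=['C3=M'] -> C2=S, others downsized to S] -> [I,I,S,S]
Op 5: C3 write [C3 write: invalidate ['C2=S'] -> C3=M] -> [I,I,I,M]
Op 6: C2 read [C2 read from I: others=['C3=M'] -> C2=S, others downsized to S] -> [I,I,S,S]

Answer: I I S S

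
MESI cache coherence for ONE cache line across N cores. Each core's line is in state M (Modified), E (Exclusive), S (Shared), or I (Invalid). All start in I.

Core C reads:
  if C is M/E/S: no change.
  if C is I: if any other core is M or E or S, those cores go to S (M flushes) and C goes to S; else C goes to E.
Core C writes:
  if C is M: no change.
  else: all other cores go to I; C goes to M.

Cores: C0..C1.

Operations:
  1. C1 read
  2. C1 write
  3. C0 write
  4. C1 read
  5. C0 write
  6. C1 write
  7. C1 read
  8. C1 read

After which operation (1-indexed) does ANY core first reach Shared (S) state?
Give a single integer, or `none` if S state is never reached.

Answer: 4

Derivation:
Op 1: C1 read [C1 read from I: no other sharers -> C1=E (exclusive)] -> [I,E]
Op 2: C1 write [C1 write: invalidate none -> C1=M] -> [I,M]
Op 3: C0 write [C0 write: invalidate ['C1=M'] -> C0=M] -> [M,I]
Op 4: C1 read [C1 read from I: others=['C0=M'] -> C1=S, others downsized to S] -> [S,S]
  -> First S state at op 4; remaining ops need not be traced.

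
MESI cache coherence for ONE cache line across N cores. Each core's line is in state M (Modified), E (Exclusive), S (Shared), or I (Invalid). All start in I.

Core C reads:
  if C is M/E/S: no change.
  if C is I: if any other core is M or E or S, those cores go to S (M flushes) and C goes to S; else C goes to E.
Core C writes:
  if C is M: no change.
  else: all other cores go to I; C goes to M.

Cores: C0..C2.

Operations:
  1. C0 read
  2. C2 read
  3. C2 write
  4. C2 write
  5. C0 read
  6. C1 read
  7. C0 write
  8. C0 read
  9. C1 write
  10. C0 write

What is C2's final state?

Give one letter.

Op 1: C0 read [C0 read from I: no other sharers -> C0=E (exclusive)] -> [E,I,I]
Op 2: C2 read [C2 read from I: others=['C0=E'] -> C2=S, others downsized to S] -> [S,I,S]
Op 3: C2 write [C2 write: invalidate ['C0=S'] -> C2=M] -> [I,I,M]
Op 4: C2 write [C2 write: already M (modified), no change] -> [I,I,M]
Op 5: C0 read [C0 read from I: others=['C2=M'] -> C0=S, others downsized to S] -> [S,I,S]
Op 6: C1 read [C1 read from I: others=['C0=S', 'C2=S'] -> C1=S, others downsized to S] -> [S,S,S]
Op 7: C0 write [C0 write: invalidate ['C1=S', 'C2=S'] -> C0=M] -> [M,I,I]
Op 8: C0 read [C0 read: already in M, no change] -> [M,I,I]
Op 9: C1 write [C1 write: invalidate ['C0=M'] -> C1=M] -> [I,M,I]
Op 10: C0 write [C0 write: invalidate ['C1=M'] -> C0=M] -> [M,I,I]

Answer: I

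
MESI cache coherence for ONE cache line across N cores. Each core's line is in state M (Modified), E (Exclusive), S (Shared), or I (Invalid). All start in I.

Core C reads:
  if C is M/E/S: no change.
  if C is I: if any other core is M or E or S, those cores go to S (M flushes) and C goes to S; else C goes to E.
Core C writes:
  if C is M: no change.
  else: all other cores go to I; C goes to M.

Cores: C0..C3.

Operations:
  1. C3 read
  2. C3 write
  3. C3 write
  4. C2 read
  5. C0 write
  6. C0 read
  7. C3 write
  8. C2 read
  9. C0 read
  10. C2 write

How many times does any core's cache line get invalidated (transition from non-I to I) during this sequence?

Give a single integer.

Answer: 5

Derivation:
Op 1: C3 read [C3 read from I: no other sharers -> C3=E (exclusive)] -> [I,I,I,E] (invalidations this op: 0; running total: 0)
Op 2: C3 write [C3 write: invalidate none -> C3=M] -> [I,I,I,M] (invalidations this op: 0; running total: 0)
Op 3: C3 write [C3 write: already M (modified), no change] -> [I,I,I,M] (invalidations this op: 0; running total: 0)
Op 4: C2 read [C2 read from I: others=['C3=M'] -> C2=S, others downsized to S] -> [I,I,S,S] (invalidations this op: 0; running total: 0)
Op 5: C0 write [C0 write: invalidate ['C2=S', 'C3=S'] -> C0=M] -> [M,I,I,I] (invalidations this op: 2; running total: 2)
Op 6: C0 read [C0 read: already in M, no change] -> [M,I,I,I] (invalidations this op: 0; running total: 2)
Op 7: C3 write [C3 write: invalidate ['C0=M'] -> C3=M] -> [I,I,I,M] (invalidations this op: 1; running total: 3)
Op 8: C2 read [C2 read from I: others=['C3=M'] -> C2=S, others downsized to S] -> [I,I,S,S] (invalidations this op: 0; running total: 3)
Op 9: C0 read [C0 read from I: others=['C2=S', 'C3=S'] -> C0=S, others downsized to S] -> [S,I,S,S] (invalidations this op: 0; running total: 3)
Op 10: C2 write [C2 write: invalidate ['C0=S', 'C3=S'] -> C2=M] -> [I,I,M,I] (invalidations this op: 2; running total: 5)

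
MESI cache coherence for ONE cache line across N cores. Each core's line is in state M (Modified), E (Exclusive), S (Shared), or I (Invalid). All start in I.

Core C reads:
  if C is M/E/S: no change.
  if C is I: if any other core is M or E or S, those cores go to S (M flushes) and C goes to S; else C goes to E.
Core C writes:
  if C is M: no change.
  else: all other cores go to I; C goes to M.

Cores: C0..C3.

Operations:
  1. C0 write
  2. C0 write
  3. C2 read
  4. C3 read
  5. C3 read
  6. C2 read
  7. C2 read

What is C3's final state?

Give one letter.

Answer: S

Derivation:
Op 1: C0 write [C0 write: invalidate none -> C0=M] -> [M,I,I,I]
Op 2: C0 write [C0 write: already M (modified), no change] -> [M,I,I,I]
Op 3: C2 read [C2 read from I: others=['C0=M'] -> C2=S, others downsized to S] -> [S,I,S,I]
Op 4: C3 read [C3 read from I: others=['C0=S', 'C2=S'] -> C3=S, others downsized to S] -> [S,I,S,S]
Op 5: C3 read [C3 read: already in S, no change] -> [S,I,S,S]
Op 6: C2 read [C2 read: already in S, no change] -> [S,I,S,S]
Op 7: C2 read [C2 read: already in S, no change] -> [S,I,S,S]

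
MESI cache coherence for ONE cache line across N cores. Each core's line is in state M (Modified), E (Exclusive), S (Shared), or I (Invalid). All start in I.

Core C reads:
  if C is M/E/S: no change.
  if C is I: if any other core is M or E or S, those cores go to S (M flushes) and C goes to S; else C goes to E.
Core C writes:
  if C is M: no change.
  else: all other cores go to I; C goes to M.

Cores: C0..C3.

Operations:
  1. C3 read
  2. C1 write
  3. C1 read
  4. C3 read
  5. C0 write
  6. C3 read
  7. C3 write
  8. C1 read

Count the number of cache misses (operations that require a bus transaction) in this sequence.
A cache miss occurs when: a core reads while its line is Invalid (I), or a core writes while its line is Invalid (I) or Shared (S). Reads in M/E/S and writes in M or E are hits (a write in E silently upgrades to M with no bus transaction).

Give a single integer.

Op 1: C3 read [C3 read from I: no other sharers -> C3=E (exclusive)] -> [I,I,I,E] [MISS #1: read from I]
Op 2: C1 write [C1 write: invalidate ['C3=E'] -> C1=M] -> [I,M,I,I] [MISS #2: write from I]
Op 3: C1 read [C1 read: already in M, no change] -> [I,M,I,I] [hit: read from M]
Op 4: C3 read [C3 read from I: others=['C1=M'] -> C3=S, others downsized to S] -> [I,S,I,S] [MISS #3: read from I]
Op 5: C0 write [C0 write: invalidate ['C1=S', 'C3=S'] -> C0=M] -> [M,I,I,I] [MISS #4: write from I]
Op 6: C3 read [C3 read from I: others=['C0=M'] -> C3=S, others downsized to S] -> [S,I,I,S] [MISS #5: read from I]
Op 7: C3 write [C3 write: invalidate ['C0=S'] -> C3=M] -> [I,I,I,M] [MISS #6: write from S]
Op 8: C1 read [C1 read from I: others=['C3=M'] -> C1=S, others downsized to S] -> [I,S,I,S] [MISS #7: read from I]

Answer: 7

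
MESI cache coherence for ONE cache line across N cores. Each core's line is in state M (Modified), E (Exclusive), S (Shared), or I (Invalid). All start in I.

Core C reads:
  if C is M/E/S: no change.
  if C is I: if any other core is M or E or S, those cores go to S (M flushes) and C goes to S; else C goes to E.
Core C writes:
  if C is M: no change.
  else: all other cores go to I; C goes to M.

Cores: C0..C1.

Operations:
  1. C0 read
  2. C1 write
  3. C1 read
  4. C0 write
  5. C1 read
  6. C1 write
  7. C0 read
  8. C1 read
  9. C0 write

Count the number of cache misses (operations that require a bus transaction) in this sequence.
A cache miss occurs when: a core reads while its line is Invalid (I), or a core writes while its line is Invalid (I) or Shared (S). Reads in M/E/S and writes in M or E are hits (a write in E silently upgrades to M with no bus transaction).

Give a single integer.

Answer: 7

Derivation:
Op 1: C0 read [C0 read from I: no other sharers -> C0=E (exclusive)] -> [E,I] [MISS #1: read from I]
Op 2: C1 write [C1 write: invalidate ['C0=E'] -> C1=M] -> [I,M] [MISS #2: write from I]
Op 3: C1 read [C1 read: already in M, no change] -> [I,M] [hit: read from M]
Op 4: C0 write [C0 write: invalidate ['C1=M'] -> C0=M] -> [M,I] [MISS #3: write from I]
Op 5: C1 read [C1 read from I: others=['C0=M'] -> C1=S, others downsized to S] -> [S,S] [MISS #4: read from I]
Op 6: C1 write [C1 write: invalidate ['C0=S'] -> C1=M] -> [I,M] [MISS #5: write from S]
Op 7: C0 read [C0 read from I: others=['C1=M'] -> C0=S, others downsized to S] -> [S,S] [MISS #6: read from I]
Op 8: C1 read [C1 read: already in S, no change] -> [S,S] [hit: read from S]
Op 9: C0 write [C0 write: invalidate ['C1=S'] -> C0=M] -> [M,I] [MISS #7: write from S]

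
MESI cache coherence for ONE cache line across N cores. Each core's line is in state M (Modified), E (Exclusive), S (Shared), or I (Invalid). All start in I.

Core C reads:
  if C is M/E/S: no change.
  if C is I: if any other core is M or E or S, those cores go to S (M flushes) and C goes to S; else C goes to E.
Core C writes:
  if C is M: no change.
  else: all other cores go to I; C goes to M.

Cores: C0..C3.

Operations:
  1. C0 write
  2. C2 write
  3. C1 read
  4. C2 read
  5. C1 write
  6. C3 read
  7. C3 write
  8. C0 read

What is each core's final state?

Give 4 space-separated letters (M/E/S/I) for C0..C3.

Op 1: C0 write [C0 write: invalidate none -> C0=M] -> [M,I,I,I]
Op 2: C2 write [C2 write: invalidate ['C0=M'] -> C2=M] -> [I,I,M,I]
Op 3: C1 read [C1 read from I: others=['C2=M'] -> C1=S, others downsized to S] -> [I,S,S,I]
Op 4: C2 read [C2 read: already in S, no change] -> [I,S,S,I]
Op 5: C1 write [C1 write: invalidate ['C2=S'] -> C1=M] -> [I,M,I,I]
Op 6: C3 read [C3 read from I: others=['C1=M'] -> C3=S, others downsized to S] -> [I,S,I,S]
Op 7: C3 write [C3 write: invalidate ['C1=S'] -> C3=M] -> [I,I,I,M]
Op 8: C0 read [C0 read from I: others=['C3=M'] -> C0=S, others downsized to S] -> [S,I,I,S]

Answer: S I I S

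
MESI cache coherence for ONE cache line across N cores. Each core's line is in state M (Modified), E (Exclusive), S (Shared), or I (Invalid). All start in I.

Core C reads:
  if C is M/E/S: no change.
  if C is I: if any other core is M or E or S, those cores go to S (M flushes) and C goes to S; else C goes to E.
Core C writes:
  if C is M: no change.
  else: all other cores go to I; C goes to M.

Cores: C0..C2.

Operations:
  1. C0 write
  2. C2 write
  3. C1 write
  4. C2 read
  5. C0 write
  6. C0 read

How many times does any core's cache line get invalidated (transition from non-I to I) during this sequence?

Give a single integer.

Op 1: C0 write [C0 write: invalidate none -> C0=M] -> [M,I,I] (invalidations this op: 0; running total: 0)
Op 2: C2 write [C2 write: invalidate ['C0=M'] -> C2=M] -> [I,I,M] (invalidations this op: 1; running total: 1)
Op 3: C1 write [C1 write: invalidate ['C2=M'] -> C1=M] -> [I,M,I] (invalidations this op: 1; running total: 2)
Op 4: C2 read [C2 read from I: others=['C1=M'] -> C2=S, others downsized to S] -> [I,S,S] (invalidations this op: 0; running total: 2)
Op 5: C0 write [C0 write: invalidate ['C1=S', 'C2=S'] -> C0=M] -> [M,I,I] (invalidations this op: 2; running total: 4)
Op 6: C0 read [C0 read: already in M, no change] -> [M,I,I] (invalidations this op: 0; running total: 4)

Answer: 4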